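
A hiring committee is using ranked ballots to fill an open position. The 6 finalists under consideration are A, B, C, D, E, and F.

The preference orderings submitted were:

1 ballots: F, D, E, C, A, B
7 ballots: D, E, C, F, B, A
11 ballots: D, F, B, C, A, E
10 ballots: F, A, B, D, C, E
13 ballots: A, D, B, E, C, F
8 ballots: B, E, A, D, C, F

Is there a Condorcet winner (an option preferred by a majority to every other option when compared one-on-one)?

Head-to-head results (50 voters total):
A vs B: B wins 26–24.
A vs C: A wins 31–19.
A vs D: A wins 31–19.
A vs E: A wins 34–16.
A vs F: F wins 29–21.
B vs C: B wins 42–8.
B vs D: D wins 32–18.
B vs E: B wins 42–8.
B vs F: F wins 29–21.
C vs D: D wins 50–0.
C vs E: E wins 29–21.
C vs F: C wins 28–22.
D vs E: D wins 42–8.
D vs F: D wins 39–11.
E vs F: E wins 28–22.
No candidate beats all others: A beats D beats B beats A, a majority cycle.

No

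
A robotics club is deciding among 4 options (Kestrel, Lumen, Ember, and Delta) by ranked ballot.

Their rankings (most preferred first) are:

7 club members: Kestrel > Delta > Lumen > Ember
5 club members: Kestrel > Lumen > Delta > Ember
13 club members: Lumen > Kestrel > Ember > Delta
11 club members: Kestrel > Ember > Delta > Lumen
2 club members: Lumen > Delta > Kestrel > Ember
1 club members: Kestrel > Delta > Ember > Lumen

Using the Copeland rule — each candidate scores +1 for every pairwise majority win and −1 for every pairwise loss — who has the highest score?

Pairwise results:
  Kestrel vs Lumen: Kestrel wins 24–15.
  Kestrel vs Ember: Kestrel wins 39–0.
  Kestrel vs Delta: Kestrel wins 37–2.
  Lumen vs Ember: Lumen wins 27–12.
  Lumen vs Delta: Lumen wins 20–19.
  Ember vs Delta: Ember wins 24–15.
Copeland scores (wins − losses):
  Kestrel: 3 − 0 = 3
  Lumen: 2 − 1 = 1
  Ember: 1 − 2 = -1
  Delta: 0 − 3 = -3
Kestrel has the best Copeland score.

Kestrel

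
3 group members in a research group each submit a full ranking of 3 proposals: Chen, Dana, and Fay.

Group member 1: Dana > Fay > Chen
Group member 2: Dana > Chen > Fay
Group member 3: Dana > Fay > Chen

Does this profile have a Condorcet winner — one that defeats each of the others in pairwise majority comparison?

Head-to-head results (3 voters total):
Chen vs Dana: Dana wins 3–0.
Chen vs Fay: Fay wins 2–1.
Dana vs Fay: Dana wins 3–0.
Dana beats each rival — Chen (3–0), Fay (3–0) — so Dana is the Condorcet winner.

Yes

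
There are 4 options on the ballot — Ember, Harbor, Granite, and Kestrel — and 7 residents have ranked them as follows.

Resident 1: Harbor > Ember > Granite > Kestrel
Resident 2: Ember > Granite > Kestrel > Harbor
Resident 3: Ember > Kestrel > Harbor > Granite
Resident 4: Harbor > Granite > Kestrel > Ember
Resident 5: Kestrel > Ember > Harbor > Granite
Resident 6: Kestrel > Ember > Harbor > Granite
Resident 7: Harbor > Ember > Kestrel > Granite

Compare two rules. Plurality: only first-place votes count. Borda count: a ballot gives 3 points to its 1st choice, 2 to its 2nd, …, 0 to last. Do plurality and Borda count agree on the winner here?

No

Plurality first-place counts: Ember 2, Harbor 3, Granite 0, Kestrel 2 → Harbor.
Borda totals: Ember 14, Harbor 12, Granite 5, Kestrel 11 → Ember.
The two rules disagree: plurality picks Harbor, Borda picks Ember.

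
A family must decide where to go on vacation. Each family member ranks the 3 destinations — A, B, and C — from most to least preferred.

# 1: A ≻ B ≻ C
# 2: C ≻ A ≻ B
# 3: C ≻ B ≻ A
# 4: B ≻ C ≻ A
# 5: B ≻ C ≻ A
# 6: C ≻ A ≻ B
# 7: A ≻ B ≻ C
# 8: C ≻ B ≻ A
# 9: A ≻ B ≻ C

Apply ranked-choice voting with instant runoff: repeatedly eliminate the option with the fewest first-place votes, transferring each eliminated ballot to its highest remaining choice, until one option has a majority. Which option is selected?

Round 1: C 4, A 3, B 2. B has the fewest and is eliminated.
Round 2: C 6, A 3. C has a majority.

C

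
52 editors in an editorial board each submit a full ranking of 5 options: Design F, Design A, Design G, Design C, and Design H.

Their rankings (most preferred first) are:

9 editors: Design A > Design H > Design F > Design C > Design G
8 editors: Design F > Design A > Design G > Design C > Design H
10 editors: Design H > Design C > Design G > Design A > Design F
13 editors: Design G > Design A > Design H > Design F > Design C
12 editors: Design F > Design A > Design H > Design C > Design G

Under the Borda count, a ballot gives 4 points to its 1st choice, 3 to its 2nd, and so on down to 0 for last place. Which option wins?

Design A

Borda scores:
  Design F: 9·2 + 8·4 + 10·0 + 13·1 + 12·4 = 111
  Design A: 9·4 + 8·3 + 10·1 + 13·3 + 12·3 = 145
  Design G: 9·0 + 8·2 + 10·2 + 13·4 + 12·0 = 88
  Design C: 9·1 + 8·1 + 10·3 + 13·0 + 12·1 = 59
  Design H: 9·3 + 8·0 + 10·4 + 13·2 + 12·2 = 117
Design A has the highest total.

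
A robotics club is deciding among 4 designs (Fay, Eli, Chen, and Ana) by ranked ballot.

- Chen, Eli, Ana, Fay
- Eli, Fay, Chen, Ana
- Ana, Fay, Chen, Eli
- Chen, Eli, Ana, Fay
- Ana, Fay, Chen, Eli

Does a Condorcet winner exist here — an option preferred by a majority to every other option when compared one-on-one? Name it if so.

Head-to-head results (5 voters total):
Fay vs Eli: Eli wins 3–2.
Fay vs Chen: Fay wins 3–2.
Fay vs Ana: Ana wins 4–1.
Eli vs Chen: Chen wins 4–1.
Eli vs Ana: Eli wins 3–2.
Chen vs Ana: Chen wins 3–2.
No candidate beats all others: Fay beats Chen beats Eli beats Fay, a majority cycle.

There is no Condorcet winner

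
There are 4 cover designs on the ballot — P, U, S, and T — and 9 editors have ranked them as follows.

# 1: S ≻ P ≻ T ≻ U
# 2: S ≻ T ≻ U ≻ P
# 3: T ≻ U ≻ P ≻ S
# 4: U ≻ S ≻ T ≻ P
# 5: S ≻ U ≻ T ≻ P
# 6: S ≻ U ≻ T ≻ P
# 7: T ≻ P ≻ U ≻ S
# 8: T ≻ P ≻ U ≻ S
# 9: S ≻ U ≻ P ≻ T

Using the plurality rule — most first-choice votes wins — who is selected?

First-place vote totals:
  P: 0
  U: 1
  S: 5
  T: 3
S has the most first-place votes.

S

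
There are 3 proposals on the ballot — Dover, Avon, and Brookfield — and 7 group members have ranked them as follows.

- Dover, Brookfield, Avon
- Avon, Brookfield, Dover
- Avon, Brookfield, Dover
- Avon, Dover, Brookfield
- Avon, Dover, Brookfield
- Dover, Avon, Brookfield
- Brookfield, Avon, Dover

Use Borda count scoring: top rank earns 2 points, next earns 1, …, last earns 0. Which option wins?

Borda scores:
  Dover: 2 + 0 + 0 + 1 + 1 + 2 + 0 = 6
  Avon: 0 + 2 + 2 + 2 + 2 + 1 + 1 = 10
  Brookfield: 1 + 1 + 1 + 0 + 0 + 0 + 2 = 5
Avon has the highest total.

Avon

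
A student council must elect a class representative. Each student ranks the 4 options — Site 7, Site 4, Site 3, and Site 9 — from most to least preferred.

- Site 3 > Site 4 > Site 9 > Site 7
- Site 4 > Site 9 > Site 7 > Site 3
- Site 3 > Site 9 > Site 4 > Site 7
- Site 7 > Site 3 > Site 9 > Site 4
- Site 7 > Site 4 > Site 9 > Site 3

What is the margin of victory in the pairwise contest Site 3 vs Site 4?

Ballots ranking Site 3 above Site 4: 3.
Ballots ranking Site 4 above Site 3: 2.
Site 3 wins 3–2, a margin of 1.

1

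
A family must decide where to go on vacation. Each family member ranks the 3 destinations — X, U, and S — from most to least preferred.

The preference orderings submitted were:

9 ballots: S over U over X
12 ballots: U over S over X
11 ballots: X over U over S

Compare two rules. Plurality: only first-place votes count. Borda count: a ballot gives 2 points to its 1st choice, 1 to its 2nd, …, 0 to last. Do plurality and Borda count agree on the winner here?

Plurality first-place counts: X 11, U 12, S 9 → U.
Borda totals: X 22, U 44, S 30 → U.
The two rules agree on U.

Yes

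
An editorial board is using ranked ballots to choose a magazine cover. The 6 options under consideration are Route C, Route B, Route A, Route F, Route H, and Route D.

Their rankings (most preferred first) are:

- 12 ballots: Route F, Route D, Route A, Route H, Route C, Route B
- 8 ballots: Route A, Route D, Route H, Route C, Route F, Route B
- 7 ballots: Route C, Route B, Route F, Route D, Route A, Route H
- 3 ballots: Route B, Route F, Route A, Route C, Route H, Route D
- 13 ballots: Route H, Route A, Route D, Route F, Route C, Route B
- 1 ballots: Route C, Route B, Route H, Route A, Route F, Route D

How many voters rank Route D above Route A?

Ballots ranking Route D above Route A: 12+7 = 19.
Ballots ranking Route A above Route D: 8+3+13+1 = 25.
So 19 of 44 voters prefer Route D to Route A.

19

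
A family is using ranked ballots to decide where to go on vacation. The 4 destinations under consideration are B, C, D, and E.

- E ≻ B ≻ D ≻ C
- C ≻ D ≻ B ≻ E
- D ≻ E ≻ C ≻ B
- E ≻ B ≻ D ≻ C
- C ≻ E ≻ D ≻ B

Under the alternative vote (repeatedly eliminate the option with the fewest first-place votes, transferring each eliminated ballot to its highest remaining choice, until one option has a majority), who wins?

Round 1: C 2, E 2, D 1, B 0. B has the fewest and is eliminated.
Round 2: C 2, E 2, D 1. D has the fewest and is eliminated.
Round 3: E 3, C 2. E has a majority.

E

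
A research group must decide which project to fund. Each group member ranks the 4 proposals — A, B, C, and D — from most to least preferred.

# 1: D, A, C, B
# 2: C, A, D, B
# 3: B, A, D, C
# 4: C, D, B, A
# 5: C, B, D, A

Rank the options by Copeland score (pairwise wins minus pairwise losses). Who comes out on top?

Pairwise results:
  A vs B: B wins 3–2.
  A vs C: C wins 3–2.
  A vs D: D wins 3–2.
  B vs C: C wins 4–1.
  B vs D: D wins 3–2.
  C vs D: C wins 3–2.
Copeland scores (wins − losses):
  A: 0 − 3 = -3
  B: 1 − 2 = -1
  C: 3 − 0 = 3
  D: 2 − 1 = 1
C has the best Copeland score.

C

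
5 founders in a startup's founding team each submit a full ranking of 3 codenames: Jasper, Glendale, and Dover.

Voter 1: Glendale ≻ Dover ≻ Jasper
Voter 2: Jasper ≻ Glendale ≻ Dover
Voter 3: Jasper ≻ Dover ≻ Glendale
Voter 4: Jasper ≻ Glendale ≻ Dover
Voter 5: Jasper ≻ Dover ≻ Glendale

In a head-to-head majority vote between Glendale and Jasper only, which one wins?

Jasper

Ballots ranking Glendale above Jasper: 1.
Ballots ranking Jasper above Glendale: 4.
Jasper wins the head-to-head, 4–1.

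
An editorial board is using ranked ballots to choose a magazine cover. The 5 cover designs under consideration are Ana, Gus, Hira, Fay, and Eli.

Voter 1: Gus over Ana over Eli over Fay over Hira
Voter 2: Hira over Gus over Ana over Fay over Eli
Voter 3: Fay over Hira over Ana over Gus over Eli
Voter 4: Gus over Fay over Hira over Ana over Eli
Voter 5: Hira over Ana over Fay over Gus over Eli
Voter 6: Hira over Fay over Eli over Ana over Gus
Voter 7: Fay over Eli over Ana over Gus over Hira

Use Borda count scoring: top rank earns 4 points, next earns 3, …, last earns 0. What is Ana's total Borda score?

14

Borda scores:
  Ana: 3 + 2 + 2 + 1 + 3 + 1 + 2 = 14
  Gus: 4 + 3 + 1 + 4 + 1 + 0 + 1 = 14
  Hira: 0 + 4 + 3 + 2 + 4 + 4 + 0 = 17
  Fay: 1 + 1 + 4 + 3 + 2 + 3 + 4 = 18
  Eli: 2 + 0 + 0 + 0 + 0 + 2 + 3 = 7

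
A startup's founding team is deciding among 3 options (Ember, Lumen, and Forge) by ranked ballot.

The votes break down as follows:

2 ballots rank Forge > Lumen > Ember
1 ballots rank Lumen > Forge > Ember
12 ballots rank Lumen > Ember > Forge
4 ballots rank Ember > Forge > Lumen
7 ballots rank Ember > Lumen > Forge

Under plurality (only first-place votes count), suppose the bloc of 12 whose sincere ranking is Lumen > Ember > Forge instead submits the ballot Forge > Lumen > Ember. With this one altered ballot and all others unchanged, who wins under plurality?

First-place totals with the altered ballot: Ember 11, Lumen 1, Forge 14.
The switch changes the winner from Lumen to Forge.

Forge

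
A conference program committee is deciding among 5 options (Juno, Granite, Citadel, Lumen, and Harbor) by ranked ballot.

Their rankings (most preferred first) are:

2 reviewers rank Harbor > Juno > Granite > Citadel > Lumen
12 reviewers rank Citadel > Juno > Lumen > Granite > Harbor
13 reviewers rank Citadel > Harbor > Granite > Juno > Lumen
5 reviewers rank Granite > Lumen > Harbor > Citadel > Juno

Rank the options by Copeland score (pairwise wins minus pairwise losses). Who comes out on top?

Pairwise results:
  Juno vs Granite: Granite wins 18–14.
  Juno vs Citadel: Citadel wins 30–2.
  Juno vs Lumen: Juno wins 27–5.
  Juno vs Harbor: Harbor wins 20–12.
  Granite vs Citadel: Citadel wins 25–7.
  Granite vs Lumen: Granite wins 20–12.
  Granite vs Harbor: Granite wins 17–15.
  Citadel vs Lumen: Citadel wins 27–5.
  Citadel vs Harbor: Citadel wins 25–7.
  Lumen vs Harbor: Lumen wins 17–15.
Copeland scores (wins − losses):
  Juno: 1 − 3 = -2
  Granite: 3 − 1 = 2
  Citadel: 4 − 0 = 4
  Lumen: 1 − 3 = -2
  Harbor: 1 − 3 = -2
Citadel has the best Copeland score.

Citadel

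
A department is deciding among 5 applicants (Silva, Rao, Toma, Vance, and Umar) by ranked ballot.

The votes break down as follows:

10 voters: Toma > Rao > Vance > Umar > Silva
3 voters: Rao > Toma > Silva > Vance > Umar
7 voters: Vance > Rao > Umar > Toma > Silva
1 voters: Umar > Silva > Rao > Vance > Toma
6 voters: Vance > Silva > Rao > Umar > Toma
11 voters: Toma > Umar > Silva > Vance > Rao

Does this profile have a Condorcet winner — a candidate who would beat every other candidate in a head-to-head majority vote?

Yes

Head-to-head results (38 voters total):
Silva vs Rao: Rao wins 20–18.
Silva vs Toma: Toma wins 31–7.
Silva vs Vance: Vance wins 23–15.
Silva vs Umar: Umar wins 29–9.
Rao vs Toma: Toma wins 21–17.
Rao vs Vance: Vance wins 24–14.
Rao vs Umar: Rao wins 26–12.
Toma vs Vance: Toma wins 24–14.
Toma vs Umar: Toma wins 24–14.
Vance vs Umar: Vance wins 26–12.
Toma beats each rival — Silva (31–7), Rao (21–17), Vance (24–14), Umar (24–14) — so Toma is the Condorcet winner.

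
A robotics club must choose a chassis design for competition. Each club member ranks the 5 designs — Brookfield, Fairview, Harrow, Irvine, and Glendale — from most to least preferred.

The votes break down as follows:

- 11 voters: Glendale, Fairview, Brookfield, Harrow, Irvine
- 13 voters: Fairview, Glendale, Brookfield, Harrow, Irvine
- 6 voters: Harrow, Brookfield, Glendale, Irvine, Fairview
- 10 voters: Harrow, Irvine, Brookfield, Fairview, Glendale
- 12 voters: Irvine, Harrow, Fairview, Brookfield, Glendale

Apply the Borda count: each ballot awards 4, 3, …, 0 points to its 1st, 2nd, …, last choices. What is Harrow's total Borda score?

Borda scores:
  Brookfield: 11·2 + 13·2 + 6·3 + 10·2 + 12·1 = 98
  Fairview: 11·3 + 13·4 + 6·0 + 10·1 + 12·2 = 119
  Harrow: 11·1 + 13·1 + 6·4 + 10·4 + 12·3 = 124
  Irvine: 11·0 + 13·0 + 6·1 + 10·3 + 12·4 = 84
  Glendale: 11·4 + 13·3 + 6·2 + 10·0 + 12·0 = 95

124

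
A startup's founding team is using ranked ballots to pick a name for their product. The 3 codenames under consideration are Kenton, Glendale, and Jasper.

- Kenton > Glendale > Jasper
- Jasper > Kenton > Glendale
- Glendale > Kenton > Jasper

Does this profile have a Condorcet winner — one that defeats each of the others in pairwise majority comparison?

Yes

Head-to-head results (3 voters total):
Kenton vs Glendale: Kenton wins 2–1.
Kenton vs Jasper: Kenton wins 2–1.
Glendale vs Jasper: Glendale wins 2–1.
Kenton beats each rival — Glendale (2–1), Jasper (2–1) — so Kenton is the Condorcet winner.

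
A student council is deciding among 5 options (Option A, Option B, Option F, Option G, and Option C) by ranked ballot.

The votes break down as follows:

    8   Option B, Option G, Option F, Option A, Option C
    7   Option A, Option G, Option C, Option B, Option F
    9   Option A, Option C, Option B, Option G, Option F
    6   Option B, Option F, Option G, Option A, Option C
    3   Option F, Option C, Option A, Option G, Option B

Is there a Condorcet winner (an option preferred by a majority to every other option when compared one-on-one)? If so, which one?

There is no Condorcet winner

Head-to-head results (33 voters total):
Option A vs Option B: Option A wins 19–14.
Option A vs Option F: Option F wins 17–16.
Option A vs Option G: Option A wins 19–14.
Option A vs Option C: Option A wins 30–3.
Option B vs Option F: Option B wins 30–3.
Option B vs Option G: Option B wins 23–10.
Option B vs Option C: Option C wins 19–14.
Option F vs Option G: Option G wins 24–9.
Option F vs Option C: Option F wins 17–16.
Option G vs Option C: Option G wins 21–12.
No candidate beats all others: Option A beats Option B beats Option F beats Option A, a majority cycle.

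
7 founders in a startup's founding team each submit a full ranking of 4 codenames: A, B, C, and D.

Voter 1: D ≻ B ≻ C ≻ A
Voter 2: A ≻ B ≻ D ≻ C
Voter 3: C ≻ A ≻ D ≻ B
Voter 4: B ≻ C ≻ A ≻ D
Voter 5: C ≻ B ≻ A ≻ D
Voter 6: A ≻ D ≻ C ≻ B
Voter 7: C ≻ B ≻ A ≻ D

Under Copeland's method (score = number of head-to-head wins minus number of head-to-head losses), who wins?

C

Pairwise results:
  A vs B: B wins 4–3.
  A vs C: C wins 5–2.
  A vs D: A wins 6–1.
  B vs C: C wins 4–3.
  B vs D: B wins 4–3.
  C vs D: C wins 4–3.
Copeland scores (wins − losses):
  A: 1 − 2 = -1
  B: 2 − 1 = 1
  C: 3 − 0 = 3
  D: 0 − 3 = -3
C has the best Copeland score.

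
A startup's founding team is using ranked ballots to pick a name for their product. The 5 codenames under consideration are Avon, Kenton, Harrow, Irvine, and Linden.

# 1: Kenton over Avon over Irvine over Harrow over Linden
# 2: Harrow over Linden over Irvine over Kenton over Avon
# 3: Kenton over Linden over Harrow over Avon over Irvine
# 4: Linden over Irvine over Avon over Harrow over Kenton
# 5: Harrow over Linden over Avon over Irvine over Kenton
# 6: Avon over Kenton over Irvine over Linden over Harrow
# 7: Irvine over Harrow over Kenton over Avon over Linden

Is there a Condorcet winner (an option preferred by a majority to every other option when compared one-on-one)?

Head-to-head results (7 voters total):
Avon vs Kenton: Kenton wins 4–3.
Avon vs Harrow: Harrow wins 4–3.
Avon vs Irvine: Avon wins 4–3.
Avon vs Linden: Linden wins 4–3.
Kenton vs Harrow: Harrow wins 4–3.
Kenton vs Irvine: Irvine wins 4–3.
Kenton vs Linden: Kenton wins 4–3.
Harrow vs Irvine: Irvine wins 4–3.
Harrow vs Linden: Harrow wins 4–3.
Irvine vs Linden: Linden wins 4–3.
No candidate beats all others: Avon beats Irvine beats Kenton beats Avon, a majority cycle.

No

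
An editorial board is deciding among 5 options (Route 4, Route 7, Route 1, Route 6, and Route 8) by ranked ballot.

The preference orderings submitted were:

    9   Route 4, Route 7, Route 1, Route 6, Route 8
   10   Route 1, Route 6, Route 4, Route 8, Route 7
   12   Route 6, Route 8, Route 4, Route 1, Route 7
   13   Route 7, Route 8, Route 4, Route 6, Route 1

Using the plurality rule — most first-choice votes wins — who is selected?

First-place vote totals:
  Route 4: 9
  Route 7: 13
  Route 1: 10
  Route 6: 12
  Route 8: 0
Route 7 has the most first-place votes.

Route 7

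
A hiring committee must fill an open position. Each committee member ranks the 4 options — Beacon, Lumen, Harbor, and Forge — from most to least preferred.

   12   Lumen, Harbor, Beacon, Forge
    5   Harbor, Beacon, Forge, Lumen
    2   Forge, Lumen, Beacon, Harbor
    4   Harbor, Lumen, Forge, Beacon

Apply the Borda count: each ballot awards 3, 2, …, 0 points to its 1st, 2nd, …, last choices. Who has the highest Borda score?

Borda scores:
  Beacon: 12·1 + 5·2 + 2·1 + 4·0 = 24
  Lumen: 12·3 + 5·0 + 2·2 + 4·2 = 48
  Harbor: 12·2 + 5·3 + 2·0 + 4·3 = 51
  Forge: 12·0 + 5·1 + 2·3 + 4·1 = 15
Harbor has the highest total.

Harbor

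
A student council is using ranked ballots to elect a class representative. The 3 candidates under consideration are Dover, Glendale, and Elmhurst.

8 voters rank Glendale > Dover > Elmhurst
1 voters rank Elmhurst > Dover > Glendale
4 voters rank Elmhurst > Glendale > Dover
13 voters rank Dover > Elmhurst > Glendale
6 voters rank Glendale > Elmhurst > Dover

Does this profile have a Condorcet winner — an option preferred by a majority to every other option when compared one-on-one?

Head-to-head results (32 voters total):
Dover vs Glendale: Glendale wins 18–14.
Dover vs Elmhurst: Dover wins 21–11.
Glendale vs Elmhurst: Elmhurst wins 18–14.
No candidate beats all others: Dover beats Elmhurst beats Glendale beats Dover, a majority cycle.

No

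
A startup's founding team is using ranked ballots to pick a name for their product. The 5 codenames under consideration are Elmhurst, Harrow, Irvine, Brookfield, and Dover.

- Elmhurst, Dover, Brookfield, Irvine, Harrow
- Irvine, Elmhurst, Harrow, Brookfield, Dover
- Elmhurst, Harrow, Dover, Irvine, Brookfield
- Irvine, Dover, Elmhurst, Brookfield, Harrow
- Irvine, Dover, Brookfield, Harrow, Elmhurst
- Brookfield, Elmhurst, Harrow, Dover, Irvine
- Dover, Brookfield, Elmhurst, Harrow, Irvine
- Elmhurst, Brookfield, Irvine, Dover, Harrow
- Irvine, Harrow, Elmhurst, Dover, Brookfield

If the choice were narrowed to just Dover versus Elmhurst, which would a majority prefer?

Ballots ranking Dover above Elmhurst: 3.
Ballots ranking Elmhurst above Dover: 6.
Elmhurst wins the head-to-head, 6–3.

Elmhurst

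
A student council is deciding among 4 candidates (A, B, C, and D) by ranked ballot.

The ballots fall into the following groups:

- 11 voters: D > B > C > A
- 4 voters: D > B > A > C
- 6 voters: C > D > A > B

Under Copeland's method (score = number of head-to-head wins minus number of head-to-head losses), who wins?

D

Pairwise results:
  A vs B: B wins 15–6.
  A vs C: C wins 17–4.
  A vs D: D wins 21–0.
  B vs C: B wins 15–6.
  B vs D: D wins 21–0.
  C vs D: D wins 15–6.
Copeland scores (wins − losses):
  A: 0 − 3 = -3
  B: 2 − 1 = 1
  C: 1 − 2 = -1
  D: 3 − 0 = 3
D has the best Copeland score.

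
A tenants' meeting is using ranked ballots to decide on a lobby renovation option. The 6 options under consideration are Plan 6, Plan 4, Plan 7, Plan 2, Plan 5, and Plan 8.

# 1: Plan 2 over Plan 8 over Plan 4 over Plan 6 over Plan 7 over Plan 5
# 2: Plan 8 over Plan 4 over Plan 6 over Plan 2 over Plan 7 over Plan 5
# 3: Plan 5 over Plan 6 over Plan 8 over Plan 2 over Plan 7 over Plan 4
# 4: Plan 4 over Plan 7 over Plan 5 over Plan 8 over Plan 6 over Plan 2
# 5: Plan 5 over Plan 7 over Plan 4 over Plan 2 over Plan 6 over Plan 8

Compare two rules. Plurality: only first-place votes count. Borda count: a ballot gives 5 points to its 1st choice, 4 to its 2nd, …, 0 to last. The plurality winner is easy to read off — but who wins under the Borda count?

Plurality first-place counts: Plan 6 0, Plan 4 1, Plan 7 0, Plan 2 1, Plan 5 2, Plan 8 1 → Plan 5.
Borda totals: Plan 6 11, Plan 4 15, Plan 7 11, Plan 2 11, Plan 5 13, Plan 8 14 → Plan 4.

Plan 4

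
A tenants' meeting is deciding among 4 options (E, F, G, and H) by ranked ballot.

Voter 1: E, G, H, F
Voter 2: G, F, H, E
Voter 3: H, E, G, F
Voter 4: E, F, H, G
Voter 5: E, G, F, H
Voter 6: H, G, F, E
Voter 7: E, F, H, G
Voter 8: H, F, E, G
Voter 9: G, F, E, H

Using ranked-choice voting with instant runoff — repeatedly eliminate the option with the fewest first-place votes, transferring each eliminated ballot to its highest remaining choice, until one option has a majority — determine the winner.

E

Round 1: E 4, H 3, G 2, F 0. F has the fewest and is eliminated.
Round 2: E 4, H 3, G 2. G has the fewest and is eliminated.
Round 3: E 5, H 4. E has a majority.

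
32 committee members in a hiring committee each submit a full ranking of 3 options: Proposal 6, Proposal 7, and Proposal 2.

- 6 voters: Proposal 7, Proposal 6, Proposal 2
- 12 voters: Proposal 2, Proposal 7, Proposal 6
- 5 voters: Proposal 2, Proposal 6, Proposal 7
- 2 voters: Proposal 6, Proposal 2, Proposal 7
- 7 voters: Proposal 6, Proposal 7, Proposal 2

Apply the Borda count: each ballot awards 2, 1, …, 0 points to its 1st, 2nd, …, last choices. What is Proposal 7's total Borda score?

Borda scores:
  Proposal 6: 6·1 + 12·0 + 5·1 + 2·2 + 7·2 = 29
  Proposal 7: 6·2 + 12·1 + 5·0 + 2·0 + 7·1 = 31
  Proposal 2: 6·0 + 12·2 + 5·2 + 2·1 + 7·0 = 36

31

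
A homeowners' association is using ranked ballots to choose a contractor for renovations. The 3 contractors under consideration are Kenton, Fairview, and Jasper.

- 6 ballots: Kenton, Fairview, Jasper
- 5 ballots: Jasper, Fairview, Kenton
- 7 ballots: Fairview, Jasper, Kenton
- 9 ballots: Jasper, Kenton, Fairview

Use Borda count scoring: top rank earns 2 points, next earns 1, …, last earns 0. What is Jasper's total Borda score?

35

Borda scores:
  Kenton: 6·2 + 5·0 + 7·0 + 9·1 = 21
  Fairview: 6·1 + 5·1 + 7·2 + 9·0 = 25
  Jasper: 6·0 + 5·2 + 7·1 + 9·2 = 35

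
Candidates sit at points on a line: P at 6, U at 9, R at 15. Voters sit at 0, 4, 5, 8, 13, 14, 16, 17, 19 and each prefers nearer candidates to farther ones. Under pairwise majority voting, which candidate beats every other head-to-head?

R

With single-peaked preferences on a line, the Condorcet winner is the candidate closest to the median voter.
The median voter (position 13) is closest to R at 15.
Check: R vs U — voters closer to R: 5 of 9.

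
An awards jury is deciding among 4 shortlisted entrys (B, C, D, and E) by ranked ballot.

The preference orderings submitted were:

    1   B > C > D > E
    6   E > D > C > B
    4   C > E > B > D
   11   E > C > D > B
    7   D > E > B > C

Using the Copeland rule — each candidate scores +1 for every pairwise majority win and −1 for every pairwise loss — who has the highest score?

E

Pairwise results:
  B vs C: C wins 21–8.
  B vs D: D wins 24–5.
  B vs E: E wins 28–1.
  C vs D: C wins 16–13.
  C vs E: E wins 24–5.
  D vs E: E wins 21–8.
Copeland scores (wins − losses):
  B: 0 − 3 = -3
  C: 2 − 1 = 1
  D: 1 − 2 = -1
  E: 3 − 0 = 3
E has the best Copeland score.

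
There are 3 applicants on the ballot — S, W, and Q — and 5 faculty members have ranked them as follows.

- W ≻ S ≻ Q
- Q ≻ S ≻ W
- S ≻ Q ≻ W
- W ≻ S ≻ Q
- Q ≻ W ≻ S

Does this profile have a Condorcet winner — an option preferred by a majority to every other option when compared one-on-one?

No

Head-to-head results (5 voters total):
S vs W: W wins 3–2.
S vs Q: S wins 3–2.
W vs Q: Q wins 3–2.
No candidate beats all others: S beats Q beats W beats S, a majority cycle.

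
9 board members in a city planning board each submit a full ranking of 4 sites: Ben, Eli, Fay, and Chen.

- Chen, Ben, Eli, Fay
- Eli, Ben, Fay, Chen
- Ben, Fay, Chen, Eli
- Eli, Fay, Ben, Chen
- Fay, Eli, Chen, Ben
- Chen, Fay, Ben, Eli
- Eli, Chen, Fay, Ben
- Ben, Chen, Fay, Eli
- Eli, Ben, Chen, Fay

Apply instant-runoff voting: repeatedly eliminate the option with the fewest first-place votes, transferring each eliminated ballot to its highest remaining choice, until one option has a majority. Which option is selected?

Round 1: Eli 4, Ben 2, Chen 2, Fay 1. Fay has the fewest and is eliminated.
Round 2: Eli 5, Ben 2, Chen 2. Eli has a majority.

Eli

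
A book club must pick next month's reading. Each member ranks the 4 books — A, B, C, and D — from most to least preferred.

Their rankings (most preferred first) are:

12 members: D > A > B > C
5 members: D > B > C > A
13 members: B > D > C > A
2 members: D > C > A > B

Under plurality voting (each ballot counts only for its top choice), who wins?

First-place vote totals:
  A: 0
  B: 13
  C: 0
  D: 19
D has the most first-place votes.

D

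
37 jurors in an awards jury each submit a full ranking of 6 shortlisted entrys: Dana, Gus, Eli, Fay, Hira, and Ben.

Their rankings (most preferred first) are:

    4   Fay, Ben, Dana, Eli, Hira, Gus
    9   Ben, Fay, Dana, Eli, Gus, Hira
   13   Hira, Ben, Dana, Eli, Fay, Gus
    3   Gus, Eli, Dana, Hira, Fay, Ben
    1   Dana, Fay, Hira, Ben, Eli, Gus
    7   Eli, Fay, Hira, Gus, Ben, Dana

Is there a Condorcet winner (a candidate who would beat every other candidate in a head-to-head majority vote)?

Head-to-head results (37 voters total):
Dana vs Gus: Dana wins 27–10.
Dana vs Eli: Dana wins 27–10.
Dana vs Fay: Fay wins 20–17.
Dana vs Hira: Hira wins 20–17.
Dana vs Ben: Ben wins 33–4.
Gus vs Eli: Eli wins 34–3.
Gus vs Fay: Fay wins 34–3.
Gus vs Hira: Hira wins 25–12.
Gus vs Ben: Ben wins 27–10.
Eli vs Fay: Eli wins 23–14.
Eli vs Hira: Eli wins 23–14.
Eli vs Ben: Ben wins 27–10.
Fay vs Hira: Fay wins 21–16.
Fay vs Ben: Ben wins 22–15.
Hira vs Ben: Hira wins 24–13.
No candidate beats all others: Dana beats Eli beats Fay beats Dana, a majority cycle.

No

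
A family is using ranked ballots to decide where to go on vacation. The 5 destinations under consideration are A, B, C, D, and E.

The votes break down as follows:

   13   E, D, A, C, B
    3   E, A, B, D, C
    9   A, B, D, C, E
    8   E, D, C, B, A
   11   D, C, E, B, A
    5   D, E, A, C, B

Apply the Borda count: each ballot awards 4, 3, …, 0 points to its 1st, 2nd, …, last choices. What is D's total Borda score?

148

Borda scores:
  A: 13·2 + 3·3 + 9·4 + 8·0 + 11·0 + 5·2 = 81
  B: 13·0 + 3·2 + 9·3 + 8·1 + 11·1 + 5·0 = 52
  C: 13·1 + 3·0 + 9·1 + 8·2 + 11·3 + 5·1 = 76
  D: 13·3 + 3·1 + 9·2 + 8·3 + 11·4 + 5·4 = 148
  E: 13·4 + 3·4 + 9·0 + 8·4 + 11·2 + 5·3 = 133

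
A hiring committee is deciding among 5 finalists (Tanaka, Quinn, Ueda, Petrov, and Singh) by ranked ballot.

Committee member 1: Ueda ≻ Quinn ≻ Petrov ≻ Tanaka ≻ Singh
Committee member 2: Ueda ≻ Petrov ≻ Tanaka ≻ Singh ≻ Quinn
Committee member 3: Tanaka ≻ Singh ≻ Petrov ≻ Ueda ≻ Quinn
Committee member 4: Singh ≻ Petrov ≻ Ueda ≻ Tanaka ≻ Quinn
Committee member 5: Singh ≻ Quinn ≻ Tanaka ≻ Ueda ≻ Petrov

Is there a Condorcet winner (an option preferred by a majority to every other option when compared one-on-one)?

Head-to-head results (5 voters total):
Tanaka vs Quinn: Tanaka wins 3–2.
Tanaka vs Ueda: Ueda wins 3–2.
Tanaka vs Petrov: Petrov wins 3–2.
Tanaka vs Singh: Tanaka wins 3–2.
Quinn vs Ueda: Ueda wins 4–1.
Quinn vs Petrov: Petrov wins 3–2.
Quinn vs Singh: Singh wins 4–1.
Ueda vs Petrov: Ueda wins 3–2.
Ueda vs Singh: Singh wins 3–2.
Petrov vs Singh: Singh wins 3–2.
No candidate beats all others: Tanaka beats Singh beats Ueda beats Tanaka, a majority cycle.

No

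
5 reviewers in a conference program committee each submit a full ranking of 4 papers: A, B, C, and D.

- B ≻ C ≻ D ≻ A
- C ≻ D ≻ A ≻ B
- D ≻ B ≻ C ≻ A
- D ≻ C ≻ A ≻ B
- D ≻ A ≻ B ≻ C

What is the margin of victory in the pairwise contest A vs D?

5

Ballots ranking A above D: 0.
Ballots ranking D above A: 5.
D wins 5–0, a margin of 5.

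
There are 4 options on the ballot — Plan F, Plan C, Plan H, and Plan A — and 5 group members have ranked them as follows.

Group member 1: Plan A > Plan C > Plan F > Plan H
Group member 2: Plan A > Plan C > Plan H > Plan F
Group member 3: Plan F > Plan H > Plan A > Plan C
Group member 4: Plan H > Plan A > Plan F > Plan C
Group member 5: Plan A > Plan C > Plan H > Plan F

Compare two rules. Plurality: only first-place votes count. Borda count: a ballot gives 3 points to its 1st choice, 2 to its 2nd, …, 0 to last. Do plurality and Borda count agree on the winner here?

Plurality first-place counts: Plan F 1, Plan C 0, Plan H 1, Plan A 3 → Plan A.
Borda totals: Plan F 5, Plan C 6, Plan H 7, Plan A 12 → Plan A.
The two rules agree on Plan A.

Yes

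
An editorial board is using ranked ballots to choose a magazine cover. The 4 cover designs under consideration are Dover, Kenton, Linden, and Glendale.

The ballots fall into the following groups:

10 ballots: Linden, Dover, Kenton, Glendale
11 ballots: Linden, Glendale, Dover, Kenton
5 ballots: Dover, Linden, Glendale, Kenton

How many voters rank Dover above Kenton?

26

Ballots ranking Dover above Kenton: 10+11+5 = 26.
Ballots ranking Kenton above Dover: 0.
So 26 of 26 voters prefer Dover to Kenton.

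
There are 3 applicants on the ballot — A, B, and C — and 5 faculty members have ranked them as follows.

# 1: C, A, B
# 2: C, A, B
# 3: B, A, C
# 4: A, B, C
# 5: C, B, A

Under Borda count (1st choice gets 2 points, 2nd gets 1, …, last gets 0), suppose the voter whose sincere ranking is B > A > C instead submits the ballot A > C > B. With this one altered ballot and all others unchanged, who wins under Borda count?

C

Borda totals with the altered ballot: A 6, B 2, C 7.
The winner is unchanged: still C.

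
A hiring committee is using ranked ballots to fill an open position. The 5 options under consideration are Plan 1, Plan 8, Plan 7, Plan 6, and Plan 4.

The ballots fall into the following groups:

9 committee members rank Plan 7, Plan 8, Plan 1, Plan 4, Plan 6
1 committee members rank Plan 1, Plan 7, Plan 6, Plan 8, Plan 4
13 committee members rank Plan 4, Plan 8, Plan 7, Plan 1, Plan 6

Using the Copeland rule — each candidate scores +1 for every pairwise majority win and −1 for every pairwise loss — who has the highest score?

Pairwise results:
  Plan 1 vs Plan 8: Plan 8 wins 22–1.
  Plan 1 vs Plan 7: Plan 7 wins 22–1.
  Plan 1 vs Plan 6: Plan 1 wins 23–0.
  Plan 1 vs Plan 4: Plan 4 wins 13–10.
  Plan 8 vs Plan 7: Plan 8 wins 13–10.
  Plan 8 vs Plan 6: Plan 8 wins 22–1.
  Plan 8 vs Plan 4: Plan 4 wins 13–10.
  Plan 7 vs Plan 6: Plan 7 wins 23–0.
  Plan 7 vs Plan 4: Plan 4 wins 13–10.
  Plan 6 vs Plan 4: Plan 4 wins 22–1.
Copeland scores (wins − losses):
  Plan 1: 1 − 3 = -2
  Plan 8: 3 − 1 = 2
  Plan 7: 2 − 2 = 0
  Plan 6: 0 − 4 = -4
  Plan 4: 4 − 0 = 4
Plan 4 has the best Copeland score.

Plan 4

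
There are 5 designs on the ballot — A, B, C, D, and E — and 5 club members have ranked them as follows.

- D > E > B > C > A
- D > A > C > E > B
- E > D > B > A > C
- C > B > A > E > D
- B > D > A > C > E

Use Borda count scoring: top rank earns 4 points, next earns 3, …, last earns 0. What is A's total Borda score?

8

Borda scores:
  A: 0 + 3 + 1 + 2 + 2 = 8
  B: 2 + 0 + 2 + 3 + 4 = 11
  C: 1 + 2 + 0 + 4 + 1 = 8
  D: 4 + 4 + 3 + 0 + 3 = 14
  E: 3 + 1 + 4 + 1 + 0 = 9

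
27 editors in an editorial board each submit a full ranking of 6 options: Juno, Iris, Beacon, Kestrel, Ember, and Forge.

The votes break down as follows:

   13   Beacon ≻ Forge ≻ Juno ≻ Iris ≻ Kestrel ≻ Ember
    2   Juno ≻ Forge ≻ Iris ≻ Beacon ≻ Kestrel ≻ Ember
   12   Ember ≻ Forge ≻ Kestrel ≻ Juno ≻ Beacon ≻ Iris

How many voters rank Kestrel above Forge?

0

Ballots ranking Kestrel above Forge: 0.
Ballots ranking Forge above Kestrel: 13+2+12 = 27.
So 0 of 27 voters prefer Kestrel to Forge.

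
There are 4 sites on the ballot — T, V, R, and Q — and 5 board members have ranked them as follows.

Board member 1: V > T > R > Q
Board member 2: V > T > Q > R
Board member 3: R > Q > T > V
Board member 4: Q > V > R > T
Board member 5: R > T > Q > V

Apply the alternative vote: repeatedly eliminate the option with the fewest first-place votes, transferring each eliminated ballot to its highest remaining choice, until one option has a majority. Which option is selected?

Round 1: V 2, R 2, Q 1, T 0. T has the fewest and is eliminated.
Round 2: V 2, R 2, Q 1. Q has the fewest and is eliminated.
Round 3: V 3, R 2. V has a majority.

V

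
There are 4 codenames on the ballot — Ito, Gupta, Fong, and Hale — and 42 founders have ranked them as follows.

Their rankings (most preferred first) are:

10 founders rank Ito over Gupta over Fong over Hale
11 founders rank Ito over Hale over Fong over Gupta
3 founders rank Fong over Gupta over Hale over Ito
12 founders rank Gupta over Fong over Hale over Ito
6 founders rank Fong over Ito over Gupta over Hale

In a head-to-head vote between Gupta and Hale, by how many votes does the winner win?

Ballots ranking Gupta above Hale: 10+3+12+6 = 31.
Ballots ranking Hale above Gupta: 11.
Gupta wins 31–11, a margin of 20.

20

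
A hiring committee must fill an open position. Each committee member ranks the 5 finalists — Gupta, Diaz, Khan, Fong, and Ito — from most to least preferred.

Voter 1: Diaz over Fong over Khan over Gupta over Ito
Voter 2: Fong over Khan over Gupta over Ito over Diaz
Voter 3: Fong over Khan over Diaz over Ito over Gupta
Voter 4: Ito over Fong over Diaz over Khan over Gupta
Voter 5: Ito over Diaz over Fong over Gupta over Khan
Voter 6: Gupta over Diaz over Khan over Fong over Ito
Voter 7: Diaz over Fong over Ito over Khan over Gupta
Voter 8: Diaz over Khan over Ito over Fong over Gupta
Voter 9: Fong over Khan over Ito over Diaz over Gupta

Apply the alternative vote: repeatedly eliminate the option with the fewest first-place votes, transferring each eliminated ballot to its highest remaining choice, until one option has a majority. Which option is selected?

Round 1: Diaz 3, Fong 3, Ito 2, Gupta 1, Khan 0. Khan has the fewest and is eliminated.
Round 2: Diaz 3, Fong 3, Ito 2, Gupta 1. Gupta has the fewest and is eliminated.
Round 3: Diaz 4, Fong 3, Ito 2. Ito has the fewest and is eliminated.
Round 4: Diaz 5, Fong 4. Diaz has a majority.

Diaz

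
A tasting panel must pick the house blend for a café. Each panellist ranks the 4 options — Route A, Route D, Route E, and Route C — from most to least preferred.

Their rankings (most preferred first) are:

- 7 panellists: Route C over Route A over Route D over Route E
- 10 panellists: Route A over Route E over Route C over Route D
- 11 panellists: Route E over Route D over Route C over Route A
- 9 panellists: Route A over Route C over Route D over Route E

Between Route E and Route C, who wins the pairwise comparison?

Ballots ranking Route E above Route C: 10+11 = 21.
Ballots ranking Route C above Route E: 7+9 = 16.
Route E wins the head-to-head, 21–16.

Route E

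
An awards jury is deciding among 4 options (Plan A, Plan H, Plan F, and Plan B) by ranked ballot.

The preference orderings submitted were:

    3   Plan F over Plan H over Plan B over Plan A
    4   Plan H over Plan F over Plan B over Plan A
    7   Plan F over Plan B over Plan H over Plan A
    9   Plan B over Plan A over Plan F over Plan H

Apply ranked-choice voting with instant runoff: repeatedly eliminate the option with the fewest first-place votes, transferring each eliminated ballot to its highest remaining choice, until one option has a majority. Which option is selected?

Round 1: Plan F 10, Plan B 9, Plan H 4, Plan A 0. Plan A has the fewest and is eliminated.
Round 2: Plan F 10, Plan B 9, Plan H 4. Plan H has the fewest and is eliminated.
Round 3: Plan F 14, Plan B 9. Plan F has a majority.

Plan F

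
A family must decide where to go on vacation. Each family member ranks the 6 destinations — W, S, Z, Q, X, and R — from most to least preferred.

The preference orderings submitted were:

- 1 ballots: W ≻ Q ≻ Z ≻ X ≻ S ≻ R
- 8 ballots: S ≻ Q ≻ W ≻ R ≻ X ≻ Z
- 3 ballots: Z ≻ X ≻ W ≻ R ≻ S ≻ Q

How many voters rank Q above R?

Ballots ranking Q above R: 1+8 = 9.
Ballots ranking R above Q: 3.
So 9 of 12 voters prefer Q to R.

9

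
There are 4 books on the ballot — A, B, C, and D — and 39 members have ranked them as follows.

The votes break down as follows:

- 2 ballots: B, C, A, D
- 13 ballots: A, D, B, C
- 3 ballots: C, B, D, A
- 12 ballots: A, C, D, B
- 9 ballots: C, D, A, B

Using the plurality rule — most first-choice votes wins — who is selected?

A

First-place vote totals:
  A: 25
  B: 2
  C: 12
  D: 0
A has the most first-place votes.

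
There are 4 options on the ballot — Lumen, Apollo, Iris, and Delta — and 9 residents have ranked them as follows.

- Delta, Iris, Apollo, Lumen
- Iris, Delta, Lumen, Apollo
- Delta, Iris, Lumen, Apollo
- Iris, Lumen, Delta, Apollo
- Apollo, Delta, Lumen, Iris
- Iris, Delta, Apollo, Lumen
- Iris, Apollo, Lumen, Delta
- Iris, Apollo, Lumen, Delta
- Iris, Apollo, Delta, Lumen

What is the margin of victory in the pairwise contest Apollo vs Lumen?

3

Ballots ranking Apollo above Lumen: 6.
Ballots ranking Lumen above Apollo: 3.
Apollo wins 6–3, a margin of 3.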